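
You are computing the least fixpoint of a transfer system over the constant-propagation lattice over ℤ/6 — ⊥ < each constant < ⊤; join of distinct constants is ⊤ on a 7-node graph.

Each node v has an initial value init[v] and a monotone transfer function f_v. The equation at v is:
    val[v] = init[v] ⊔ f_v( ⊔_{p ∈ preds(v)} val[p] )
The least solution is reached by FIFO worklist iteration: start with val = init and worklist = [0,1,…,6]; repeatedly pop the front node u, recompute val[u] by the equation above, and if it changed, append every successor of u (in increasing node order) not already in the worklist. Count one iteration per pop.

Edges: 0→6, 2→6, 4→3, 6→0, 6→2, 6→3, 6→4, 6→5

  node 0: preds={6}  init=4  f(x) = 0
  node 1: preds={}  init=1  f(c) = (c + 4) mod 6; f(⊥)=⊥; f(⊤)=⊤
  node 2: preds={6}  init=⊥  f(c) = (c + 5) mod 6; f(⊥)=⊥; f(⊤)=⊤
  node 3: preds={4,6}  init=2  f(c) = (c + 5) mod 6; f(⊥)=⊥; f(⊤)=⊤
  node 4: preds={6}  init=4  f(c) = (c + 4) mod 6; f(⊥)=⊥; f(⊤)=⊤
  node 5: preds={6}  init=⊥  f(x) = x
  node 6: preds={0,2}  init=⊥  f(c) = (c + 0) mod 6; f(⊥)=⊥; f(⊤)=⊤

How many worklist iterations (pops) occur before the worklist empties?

Iteration log — 14 steps:
  step 1. node 0  ⊔preds=⊥  new=⊤  old=4  +wl: 
  step 2. node 1  ⊔preds=⊥  new=1  stable
  step 3. node 2  ⊔preds=⊥  new=⊥  stable
  step 4. node 3  ⊔preds=4  new=⊤  old=2  +wl: 
  step 5. node 4  ⊔preds=⊥  new=4  stable
  step 6. node 5  ⊔preds=⊥  new=⊥  stable
  step 7. node 6  ⊔preds=⊤  new=⊤  old=⊥  +wl: 0,2,3,4,5
  step 8. node 0  ⊔preds=⊤  new=⊤  stable
  step 9. node 2  ⊔preds=⊤  new=⊤  old=⊥  +wl: 6
  step 10. node 3  ⊔preds=⊤  new=⊤  stable
  step 11. node 4  ⊔preds=⊤  new=⊤  old=4  +wl: 3
  step 12. node 5  ⊔preds=⊤  new=⊤  old=⊥  +wl: 
  step 13. node 6  ⊔preds=⊤  new=⊤  stable
  step 14. node 3  ⊔preds=⊤  new=⊤  stable

Least fixpoint reached:
  node 0: ⊤
  node 1: 1
  node 2: ⊤
  node 3: ⊤
  node 4: ⊤
  node 5: ⊤
  node 6: ⊤

14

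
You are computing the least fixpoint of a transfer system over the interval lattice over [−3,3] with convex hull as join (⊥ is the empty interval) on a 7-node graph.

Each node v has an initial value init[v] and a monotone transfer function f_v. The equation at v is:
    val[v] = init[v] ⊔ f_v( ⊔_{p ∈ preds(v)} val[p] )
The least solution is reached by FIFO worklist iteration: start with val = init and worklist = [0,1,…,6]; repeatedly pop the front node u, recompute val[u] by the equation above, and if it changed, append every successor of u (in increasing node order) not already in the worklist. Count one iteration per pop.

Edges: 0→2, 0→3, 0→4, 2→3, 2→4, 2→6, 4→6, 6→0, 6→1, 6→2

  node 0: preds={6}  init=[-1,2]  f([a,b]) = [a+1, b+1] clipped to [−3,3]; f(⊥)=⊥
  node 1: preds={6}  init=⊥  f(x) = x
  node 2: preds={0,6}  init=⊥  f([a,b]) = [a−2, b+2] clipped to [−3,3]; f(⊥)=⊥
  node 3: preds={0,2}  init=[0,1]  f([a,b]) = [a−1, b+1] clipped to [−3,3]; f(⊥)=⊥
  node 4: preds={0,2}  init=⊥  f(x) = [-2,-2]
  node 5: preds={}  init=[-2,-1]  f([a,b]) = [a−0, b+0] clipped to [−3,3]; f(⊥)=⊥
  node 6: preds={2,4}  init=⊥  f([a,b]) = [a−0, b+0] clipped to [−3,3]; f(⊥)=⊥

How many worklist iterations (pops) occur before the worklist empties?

Trace (12 dequeues):
  [1] u=0 | in ⊥ | out [-1,2] | ==
  [2] u=1 | in ⊥ | out ⊥ | ==
  [3] u=2 | in [-1,2] | out [-3,3] | prev ⊥ | push {}
  [4] u=3 | in [-3,3] | out [-3,3] | prev [0,1] | push {}
  [5] u=4 | in [-3,3] | out [-2,-2] | prev ⊥ | push {}
  [6] u=5 | in ⊥ | out [-2,-1] | ==
  [7] u=6 | in [-3,3] | out [-3,3] | prev ⊥ | push {0,1,2}
  [8] u=0 | in [-3,3] | out [-2,3] | prev [-1,2] | push {3,4}
  [9] u=1 | in [-3,3] | out [-3,3] | prev ⊥ | push {}
  [10] u=2 | in [-3,3] | out [-3,3] | ==
  [11] u=3 | in [-3,3] | out [-3,3] | ==
  [12] u=4 | in [-3,3] | out [-2,-2] | ==

Converged values:
  [0] [-2,3]
  [1] [-3,3]
  [2] [-3,3]
  [3] [-3,3]
  [4] [-2,-2]
  [5] [-2,-1]
  [6] [-3,3]

12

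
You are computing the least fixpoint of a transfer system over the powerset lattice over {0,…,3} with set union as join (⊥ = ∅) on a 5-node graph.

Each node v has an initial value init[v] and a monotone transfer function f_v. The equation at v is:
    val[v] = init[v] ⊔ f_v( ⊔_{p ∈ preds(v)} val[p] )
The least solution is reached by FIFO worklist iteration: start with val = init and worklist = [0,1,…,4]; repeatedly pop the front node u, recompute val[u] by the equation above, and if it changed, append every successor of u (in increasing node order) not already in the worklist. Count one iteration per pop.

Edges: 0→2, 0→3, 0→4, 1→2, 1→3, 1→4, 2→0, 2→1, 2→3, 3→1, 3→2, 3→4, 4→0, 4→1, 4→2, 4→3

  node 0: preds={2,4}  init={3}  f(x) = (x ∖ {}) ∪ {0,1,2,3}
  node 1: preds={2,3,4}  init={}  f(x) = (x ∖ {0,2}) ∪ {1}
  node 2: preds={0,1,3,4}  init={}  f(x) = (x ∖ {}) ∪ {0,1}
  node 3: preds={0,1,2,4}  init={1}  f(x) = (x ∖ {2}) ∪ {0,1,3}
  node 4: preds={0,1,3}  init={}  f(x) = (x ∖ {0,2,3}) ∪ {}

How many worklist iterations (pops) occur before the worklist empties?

Iteration log — 10 steps:
  step 1. node 0  ⊔preds={}  new={0,1,2,3}  old={3}  +wl: 
  step 2. node 1  ⊔preds={1}  new={1}  old={}  +wl: 
  step 3. node 2  ⊔preds={0,1,2,3}  new={0,1,2,3}  old={}  +wl: 0,1
  step 4. node 3  ⊔preds={0,1,2,3}  new={0,1,3}  old={1}  +wl: 2
  step 5. node 4  ⊔preds={0,1,2,3}  new={1}  old={}  +wl: 3
  step 6. node 0  ⊔preds={0,1,2,3}  new={0,1,2,3}  stable
  step 7. node 1  ⊔preds={0,1,2,3}  new={1,3}  old={1}  +wl: 4
  step 8. node 2  ⊔preds={0,1,2,3}  new={0,1,2,3}  stable
  step 9. node 3  ⊔preds={0,1,2,3}  new={0,1,3}  stable
  step 10. node 4  ⊔preds={0,1,2,3}  new={1}  stable

Least fixpoint reached:
  node 0: {0,1,2,3}
  node 1: {1,3}
  node 2: {0,1,2,3}
  node 3: {0,1,3}
  node 4: {1}

10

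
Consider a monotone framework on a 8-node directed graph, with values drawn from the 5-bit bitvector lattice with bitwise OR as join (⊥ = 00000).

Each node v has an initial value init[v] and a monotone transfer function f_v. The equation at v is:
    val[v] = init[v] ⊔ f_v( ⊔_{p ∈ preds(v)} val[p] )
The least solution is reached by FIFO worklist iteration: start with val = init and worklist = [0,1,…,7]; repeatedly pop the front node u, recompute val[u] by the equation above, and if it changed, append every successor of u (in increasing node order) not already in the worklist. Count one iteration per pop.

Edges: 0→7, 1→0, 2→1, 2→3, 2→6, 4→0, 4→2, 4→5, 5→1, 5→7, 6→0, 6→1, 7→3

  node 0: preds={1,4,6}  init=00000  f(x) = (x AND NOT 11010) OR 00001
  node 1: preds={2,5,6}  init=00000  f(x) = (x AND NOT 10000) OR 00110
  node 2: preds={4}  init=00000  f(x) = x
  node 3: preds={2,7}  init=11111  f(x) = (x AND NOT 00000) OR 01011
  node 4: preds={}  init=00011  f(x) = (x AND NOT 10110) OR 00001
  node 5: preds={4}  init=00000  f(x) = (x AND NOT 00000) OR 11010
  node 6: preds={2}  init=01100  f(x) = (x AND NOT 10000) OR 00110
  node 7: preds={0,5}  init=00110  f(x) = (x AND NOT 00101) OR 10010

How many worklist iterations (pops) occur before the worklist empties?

12

Trace (12 dequeues):
  [1] u=0 | in 01111 | out 00101 | prev 00000 | push {}
  [2] u=1 | in 01100 | out 01110 | prev 00000 | push {0}
  [3] u=2 | in 00011 | out 00011 | prev 00000 | push {1}
  [4] u=3 | in 00111 | out 11111 | ==
  [5] u=4 | in 00000 | out 00011 | ==
  [6] u=5 | in 00011 | out 11011 | prev 00000 | push {}
  [7] u=6 | in 00011 | out 01111 | prev 01100 | push {}
  [8] u=7 | in 11111 | out 11110 | prev 00110 | push {3}
  [9] u=0 | in 01111 | out 00101 | ==
  [10] u=1 | in 11111 | out 01111 | prev 01110 | push {0}
  [11] u=3 | in 11111 | out 11111 | ==
  [12] u=0 | in 01111 | out 00101 | ==

Converged values:
  [0] 00101
  [1] 01111
  [2] 00011
  [3] 11111
  [4] 00011
  [5] 11011
  [6] 01111
  [7] 11110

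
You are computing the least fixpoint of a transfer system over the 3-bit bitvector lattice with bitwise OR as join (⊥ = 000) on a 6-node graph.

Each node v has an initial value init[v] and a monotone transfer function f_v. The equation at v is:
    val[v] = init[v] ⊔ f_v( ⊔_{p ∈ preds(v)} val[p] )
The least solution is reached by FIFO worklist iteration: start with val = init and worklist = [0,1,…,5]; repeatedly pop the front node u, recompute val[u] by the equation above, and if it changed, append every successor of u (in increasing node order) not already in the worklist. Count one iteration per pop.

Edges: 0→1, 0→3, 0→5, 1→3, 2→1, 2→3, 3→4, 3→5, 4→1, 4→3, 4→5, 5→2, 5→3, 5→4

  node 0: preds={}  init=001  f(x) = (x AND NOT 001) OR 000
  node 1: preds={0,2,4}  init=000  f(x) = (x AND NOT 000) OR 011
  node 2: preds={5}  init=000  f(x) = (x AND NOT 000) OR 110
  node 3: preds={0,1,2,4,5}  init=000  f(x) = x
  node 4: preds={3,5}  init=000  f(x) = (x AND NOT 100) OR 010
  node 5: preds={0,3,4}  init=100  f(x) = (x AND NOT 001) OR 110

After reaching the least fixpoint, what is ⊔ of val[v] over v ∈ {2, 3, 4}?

Iteration log — 10 steps:
  step 1. node 0  ⊔preds=000  new=001  stable
  step 2. node 1  ⊔preds=001  new=011  old=000  +wl: 
  step 3. node 2  ⊔preds=100  new=110  old=000  +wl: 1
  step 4. node 3  ⊔preds=111  new=111  old=000  +wl: 
  step 5. node 4  ⊔preds=111  new=011  old=000  +wl: 3
  step 6. node 5  ⊔preds=111  new=110  old=100  +wl: 2,4
  step 7. node 1  ⊔preds=111  new=111  old=011  +wl: 
  step 8. node 3  ⊔preds=111  new=111  stable
  step 9. node 2  ⊔preds=110  new=110  stable
  step 10. node 4  ⊔preds=111  new=011  stable

Least fixpoint reached:
  node 0: 001
  node 1: 111
  node 2: 110
  node 3: 111
  node 4: 011
  node 5: 110

111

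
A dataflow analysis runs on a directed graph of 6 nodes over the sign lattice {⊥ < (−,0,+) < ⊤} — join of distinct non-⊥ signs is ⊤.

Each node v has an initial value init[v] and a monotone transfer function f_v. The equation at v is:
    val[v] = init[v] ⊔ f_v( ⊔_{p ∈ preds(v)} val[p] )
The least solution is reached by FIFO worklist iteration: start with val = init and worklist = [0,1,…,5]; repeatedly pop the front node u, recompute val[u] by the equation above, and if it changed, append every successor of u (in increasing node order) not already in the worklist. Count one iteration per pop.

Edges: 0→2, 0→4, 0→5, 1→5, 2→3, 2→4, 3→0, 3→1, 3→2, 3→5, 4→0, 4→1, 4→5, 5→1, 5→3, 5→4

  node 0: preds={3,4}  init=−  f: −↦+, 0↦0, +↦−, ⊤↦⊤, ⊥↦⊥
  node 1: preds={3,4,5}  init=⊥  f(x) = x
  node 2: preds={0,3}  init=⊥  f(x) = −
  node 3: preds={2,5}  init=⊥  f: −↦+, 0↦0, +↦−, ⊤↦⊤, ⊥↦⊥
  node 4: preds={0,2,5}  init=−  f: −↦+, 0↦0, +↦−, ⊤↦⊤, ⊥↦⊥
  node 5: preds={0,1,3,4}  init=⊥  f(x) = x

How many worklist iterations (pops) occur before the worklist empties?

Trace (15 dequeues):
  [1] u=0 | in − | out ⊤ | prev − | push {}
  [2] u=1 | in − | out − | prev ⊥ | push {}
  [3] u=2 | in ⊤ | out − | prev ⊥ | push {}
  [4] u=3 | in − | out + | prev ⊥ | push {0,1,2}
  [5] u=4 | in ⊤ | out ⊤ | prev − | push {}
  [6] u=5 | in ⊤ | out ⊤ | prev ⊥ | push {3,4}
  [7] u=0 | in ⊤ | out ⊤ | ==
  [8] u=1 | in ⊤ | out ⊤ | prev − | push {5}
  [9] u=2 | in ⊤ | out − | ==
  [10] u=3 | in ⊤ | out ⊤ | prev + | push {0,1,2}
  [11] u=4 | in ⊤ | out ⊤ | ==
  [12] u=5 | in ⊤ | out ⊤ | ==
  [13] u=0 | in ⊤ | out ⊤ | ==
  [14] u=1 | in ⊤ | out ⊤ | ==
  [15] u=2 | in ⊤ | out − | ==

Converged values:
  [0] ⊤
  [1] ⊤
  [2] −
  [3] ⊤
  [4] ⊤
  [5] ⊤

15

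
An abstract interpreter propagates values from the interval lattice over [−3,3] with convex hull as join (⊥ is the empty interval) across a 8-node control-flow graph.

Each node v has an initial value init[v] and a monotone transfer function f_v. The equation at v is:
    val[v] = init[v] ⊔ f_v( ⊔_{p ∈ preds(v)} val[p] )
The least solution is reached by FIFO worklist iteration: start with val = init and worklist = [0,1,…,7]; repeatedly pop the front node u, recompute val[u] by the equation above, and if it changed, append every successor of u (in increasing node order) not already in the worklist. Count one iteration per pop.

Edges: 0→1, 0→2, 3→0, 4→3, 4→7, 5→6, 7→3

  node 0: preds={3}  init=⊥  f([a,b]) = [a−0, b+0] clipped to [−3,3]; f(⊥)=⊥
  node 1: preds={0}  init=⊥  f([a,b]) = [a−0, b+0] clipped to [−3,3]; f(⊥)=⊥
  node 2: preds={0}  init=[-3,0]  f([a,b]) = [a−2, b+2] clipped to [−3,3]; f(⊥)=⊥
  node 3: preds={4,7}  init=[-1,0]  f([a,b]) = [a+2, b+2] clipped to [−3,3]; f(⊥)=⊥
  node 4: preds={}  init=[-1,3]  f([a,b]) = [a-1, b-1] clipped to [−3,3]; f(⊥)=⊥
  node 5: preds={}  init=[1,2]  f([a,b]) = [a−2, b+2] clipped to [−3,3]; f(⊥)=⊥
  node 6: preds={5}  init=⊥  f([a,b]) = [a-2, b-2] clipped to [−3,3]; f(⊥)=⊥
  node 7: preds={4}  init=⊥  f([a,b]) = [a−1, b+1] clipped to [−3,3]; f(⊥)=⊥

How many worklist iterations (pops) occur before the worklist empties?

Worklist (12 pops):
  #1 pop 0: in=[-1,0] → [-1,0] (was ⊥); enqueue []
  #2 pop 1: in=[-1,0] → [-1,0] (was ⊥); enqueue []
  #3 pop 2: in=[-1,0] → [-3,2] (was [-3,0]); enqueue []
  #4 pop 3: in=[-1,3] → [-1,3] (was [-1,0]); enqueue [0]
  #5 pop 4: in=⊥ → [-1,3] (no change)
  #6 pop 5: in=⊥ → [1,2] (no change)
  #7 pop 6: in=[1,2] → [-1,0] (was ⊥); enqueue []
  #8 pop 7: in=[-1,3] → [-2,3] (was ⊥); enqueue [3]
  #9 pop 0: in=[-1,3] → [-1,3] (was [-1,0]); enqueue [1,2]
  #10 pop 3: in=[-2,3] → [-1,3] (no change)
  #11 pop 1: in=[-1,3] → [-1,3] (was [-1,0]); enqueue []
  #12 pop 2: in=[-1,3] → [-3,3] (was [-3,2]); enqueue []

Fixpoint:
  val[0] = [-1,3]
  val[1] = [-1,3]
  val[2] = [-3,3]
  val[3] = [-1,3]
  val[4] = [-1,3]
  val[5] = [1,2]
  val[6] = [-1,0]
  val[7] = [-2,3]

12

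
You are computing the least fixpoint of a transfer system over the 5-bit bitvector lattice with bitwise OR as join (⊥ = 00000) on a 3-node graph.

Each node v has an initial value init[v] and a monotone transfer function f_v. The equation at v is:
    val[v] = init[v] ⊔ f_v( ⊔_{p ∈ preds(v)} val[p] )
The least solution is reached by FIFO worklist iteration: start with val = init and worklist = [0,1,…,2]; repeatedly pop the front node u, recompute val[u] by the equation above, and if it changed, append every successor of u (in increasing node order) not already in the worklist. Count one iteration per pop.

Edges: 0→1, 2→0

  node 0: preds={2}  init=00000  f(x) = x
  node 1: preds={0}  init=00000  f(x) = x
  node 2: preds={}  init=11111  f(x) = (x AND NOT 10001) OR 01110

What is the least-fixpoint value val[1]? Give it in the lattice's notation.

11111

Iteration log — 3 steps:
  step 1. node 0  ⊔preds=11111  new=11111  old=00000  +wl: 
  step 2. node 1  ⊔preds=11111  new=11111  old=00000  +wl: 
  step 3. node 2  ⊔preds=00000  new=11111  stable

Least fixpoint reached:
  node 0: 11111
  node 1: 11111
  node 2: 11111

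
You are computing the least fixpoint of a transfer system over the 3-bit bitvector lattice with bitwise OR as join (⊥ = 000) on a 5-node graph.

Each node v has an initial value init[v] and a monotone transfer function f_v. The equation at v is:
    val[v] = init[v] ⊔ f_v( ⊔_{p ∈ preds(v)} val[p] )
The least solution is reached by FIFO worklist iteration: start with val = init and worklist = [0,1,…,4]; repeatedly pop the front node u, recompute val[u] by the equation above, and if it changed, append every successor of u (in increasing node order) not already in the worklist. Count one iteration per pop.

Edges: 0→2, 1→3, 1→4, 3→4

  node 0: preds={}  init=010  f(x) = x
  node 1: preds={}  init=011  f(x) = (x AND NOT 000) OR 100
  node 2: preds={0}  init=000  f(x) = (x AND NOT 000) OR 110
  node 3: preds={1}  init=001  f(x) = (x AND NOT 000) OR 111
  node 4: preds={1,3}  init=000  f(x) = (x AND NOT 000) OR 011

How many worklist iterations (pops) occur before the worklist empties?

5

Trace (5 dequeues):
  [1] u=0 | in 000 | out 010 | ==
  [2] u=1 | in 000 | out 111 | prev 011 | push {}
  [3] u=2 | in 010 | out 110 | prev 000 | push {}
  [4] u=3 | in 111 | out 111 | prev 001 | push {}
  [5] u=4 | in 111 | out 111 | prev 000 | push {}

Converged values:
  [0] 010
  [1] 111
  [2] 110
  [3] 111
  [4] 111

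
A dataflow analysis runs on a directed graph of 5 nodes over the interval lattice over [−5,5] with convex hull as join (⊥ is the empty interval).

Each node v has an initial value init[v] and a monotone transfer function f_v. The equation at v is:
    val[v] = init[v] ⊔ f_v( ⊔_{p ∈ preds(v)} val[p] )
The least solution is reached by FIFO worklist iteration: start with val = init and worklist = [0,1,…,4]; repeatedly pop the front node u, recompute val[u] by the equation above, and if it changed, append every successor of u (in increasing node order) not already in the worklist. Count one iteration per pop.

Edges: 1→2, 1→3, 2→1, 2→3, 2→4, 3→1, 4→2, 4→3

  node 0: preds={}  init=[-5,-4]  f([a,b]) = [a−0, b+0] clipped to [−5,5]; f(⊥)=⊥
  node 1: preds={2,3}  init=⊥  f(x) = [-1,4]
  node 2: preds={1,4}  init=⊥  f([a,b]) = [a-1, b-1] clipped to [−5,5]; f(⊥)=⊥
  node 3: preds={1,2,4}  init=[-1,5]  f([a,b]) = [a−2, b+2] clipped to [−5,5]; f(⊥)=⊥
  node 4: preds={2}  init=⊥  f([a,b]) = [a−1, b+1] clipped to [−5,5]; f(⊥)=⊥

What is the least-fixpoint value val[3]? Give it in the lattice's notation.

Worklist (14 pops):
  #1 pop 0: in=⊥ → [-5,-4] (no change)
  #2 pop 1: in=[-1,5] → [-1,4] (was ⊥); enqueue []
  #3 pop 2: in=[-1,4] → [-2,3] (was ⊥); enqueue [1]
  #4 pop 3: in=[-2,4] → [-4,5] (was [-1,5]); enqueue []
  #5 pop 4: in=[-2,3] → [-3,4] (was ⊥); enqueue [2,3]
  #6 pop 1: in=[-4,5] → [-1,4] (no change)
  #7 pop 2: in=[-3,4] → [-4,3] (was [-2,3]); enqueue [1,4]
  #8 pop 3: in=[-4,4] → [-5,5] (was [-4,5]); enqueue []
  #9 pop 1: in=[-5,5] → [-1,4] (no change)
  #10 pop 4: in=[-4,3] → [-5,4] (was [-3,4]); enqueue [2,3]
  #11 pop 2: in=[-5,4] → [-5,3] (was [-4,3]); enqueue [1,4]
  #12 pop 3: in=[-5,4] → [-5,5] (no change)
  #13 pop 1: in=[-5,5] → [-1,4] (no change)
  #14 pop 4: in=[-5,3] → [-5,4] (no change)

Fixpoint:
  val[0] = [-5,-4]
  val[1] = [-1,4]
  val[2] = [-5,3]
  val[3] = [-5,5]
  val[4] = [-5,4]

[-5,5]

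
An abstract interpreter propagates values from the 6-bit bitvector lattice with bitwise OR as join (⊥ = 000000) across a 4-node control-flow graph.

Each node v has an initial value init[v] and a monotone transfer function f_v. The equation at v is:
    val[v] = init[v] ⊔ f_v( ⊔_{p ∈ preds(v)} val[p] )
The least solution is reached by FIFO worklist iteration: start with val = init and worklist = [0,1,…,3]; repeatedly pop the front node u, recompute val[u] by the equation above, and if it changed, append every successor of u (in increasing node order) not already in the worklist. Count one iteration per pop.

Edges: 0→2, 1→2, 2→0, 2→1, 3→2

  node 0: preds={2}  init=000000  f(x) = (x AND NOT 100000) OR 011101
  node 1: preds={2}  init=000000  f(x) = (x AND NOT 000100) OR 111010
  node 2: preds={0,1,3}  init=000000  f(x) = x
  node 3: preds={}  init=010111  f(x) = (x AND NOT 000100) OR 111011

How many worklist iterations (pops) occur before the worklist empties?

7

Iteration log — 7 steps:
  step 1. node 0  ⊔preds=000000  new=011101  old=000000  +wl: 
  step 2. node 1  ⊔preds=000000  new=111010  old=000000  +wl: 
  step 3. node 2  ⊔preds=111111  new=111111  old=000000  +wl: 0,1
  step 4. node 3  ⊔preds=000000  new=111111  old=010111  +wl: 2
  step 5. node 0  ⊔preds=111111  new=011111  old=011101  +wl: 
  step 6. node 1  ⊔preds=111111  new=111011  old=111010  +wl: 
  step 7. node 2  ⊔preds=111111  new=111111  stable

Least fixpoint reached:
  node 0: 011111
  node 1: 111011
  node 2: 111111
  node 3: 111111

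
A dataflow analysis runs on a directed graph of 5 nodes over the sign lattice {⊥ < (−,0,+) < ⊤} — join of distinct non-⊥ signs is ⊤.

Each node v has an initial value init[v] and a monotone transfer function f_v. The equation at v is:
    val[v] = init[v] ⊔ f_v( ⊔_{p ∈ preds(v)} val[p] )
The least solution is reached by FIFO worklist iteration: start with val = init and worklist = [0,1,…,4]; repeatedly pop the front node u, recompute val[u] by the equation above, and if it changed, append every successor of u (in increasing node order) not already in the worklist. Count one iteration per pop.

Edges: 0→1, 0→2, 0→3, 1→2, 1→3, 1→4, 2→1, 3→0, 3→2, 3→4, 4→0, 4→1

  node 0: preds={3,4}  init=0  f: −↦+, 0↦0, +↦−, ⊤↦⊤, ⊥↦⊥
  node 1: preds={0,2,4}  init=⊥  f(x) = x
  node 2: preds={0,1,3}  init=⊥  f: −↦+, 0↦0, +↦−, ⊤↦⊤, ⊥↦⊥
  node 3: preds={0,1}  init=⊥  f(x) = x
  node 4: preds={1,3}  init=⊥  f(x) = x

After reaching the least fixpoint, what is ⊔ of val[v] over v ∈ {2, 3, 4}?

Iteration log — 8 steps:
  step 1. node 0  ⊔preds=⊥  new=0  stable
  step 2. node 1  ⊔preds=0  new=0  old=⊥  +wl: 
  step 3. node 2  ⊔preds=0  new=0  old=⊥  +wl: 1
  step 4. node 3  ⊔preds=0  new=0  old=⊥  +wl: 0,2
  step 5. node 4  ⊔preds=0  new=0  old=⊥  +wl: 
  step 6. node 1  ⊔preds=0  new=0  stable
  step 7. node 0  ⊔preds=0  new=0  stable
  step 8. node 2  ⊔preds=0  new=0  stable

Least fixpoint reached:
  node 0: 0
  node 1: 0
  node 2: 0
  node 3: 0
  node 4: 0

0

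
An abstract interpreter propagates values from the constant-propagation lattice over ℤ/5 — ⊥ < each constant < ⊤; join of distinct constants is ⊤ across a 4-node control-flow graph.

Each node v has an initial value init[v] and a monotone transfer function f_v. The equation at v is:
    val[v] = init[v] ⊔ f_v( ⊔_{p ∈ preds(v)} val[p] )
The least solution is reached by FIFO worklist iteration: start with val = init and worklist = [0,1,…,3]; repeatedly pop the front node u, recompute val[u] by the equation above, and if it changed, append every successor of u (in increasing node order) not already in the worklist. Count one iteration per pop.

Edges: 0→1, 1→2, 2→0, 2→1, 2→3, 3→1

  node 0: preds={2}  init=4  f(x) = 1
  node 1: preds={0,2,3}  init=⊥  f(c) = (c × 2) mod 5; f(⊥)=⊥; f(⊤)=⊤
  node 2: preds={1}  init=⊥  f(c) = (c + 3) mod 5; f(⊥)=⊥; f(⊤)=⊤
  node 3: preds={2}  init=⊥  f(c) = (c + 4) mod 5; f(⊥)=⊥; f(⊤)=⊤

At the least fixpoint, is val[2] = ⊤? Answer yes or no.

Trace (6 dequeues):
  [1] u=0 | in ⊥ | out ⊤ | prev 4 | push {}
  [2] u=1 | in ⊤ | out ⊤ | prev ⊥ | push {}
  [3] u=2 | in ⊤ | out ⊤ | prev ⊥ | push {0,1}
  [4] u=3 | in ⊤ | out ⊤ | prev ⊥ | push {}
  [5] u=0 | in ⊤ | out ⊤ | ==
  [6] u=1 | in ⊤ | out ⊤ | ==

Converged values:
  [0] ⊤
  [1] ⊤
  [2] ⊤
  [3] ⊤

yes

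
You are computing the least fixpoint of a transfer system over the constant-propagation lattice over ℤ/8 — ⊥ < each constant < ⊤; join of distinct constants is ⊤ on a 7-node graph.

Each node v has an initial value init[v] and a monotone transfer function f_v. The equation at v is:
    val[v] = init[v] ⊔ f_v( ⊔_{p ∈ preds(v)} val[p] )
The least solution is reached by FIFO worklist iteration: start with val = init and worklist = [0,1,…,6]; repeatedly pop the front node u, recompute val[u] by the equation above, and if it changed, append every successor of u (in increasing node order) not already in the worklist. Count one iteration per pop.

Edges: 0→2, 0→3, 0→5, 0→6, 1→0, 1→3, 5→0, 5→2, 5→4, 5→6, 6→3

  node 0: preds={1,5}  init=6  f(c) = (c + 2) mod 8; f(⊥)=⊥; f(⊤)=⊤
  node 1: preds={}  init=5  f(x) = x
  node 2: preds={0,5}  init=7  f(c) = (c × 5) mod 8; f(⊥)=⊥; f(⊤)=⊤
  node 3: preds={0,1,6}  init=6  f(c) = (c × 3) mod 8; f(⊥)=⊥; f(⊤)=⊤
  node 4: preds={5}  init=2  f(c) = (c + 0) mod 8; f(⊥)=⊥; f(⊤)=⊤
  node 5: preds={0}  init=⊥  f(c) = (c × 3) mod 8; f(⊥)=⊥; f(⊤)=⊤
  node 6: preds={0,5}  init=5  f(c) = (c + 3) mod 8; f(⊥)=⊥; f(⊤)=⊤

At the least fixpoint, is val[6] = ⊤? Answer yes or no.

Iteration log — 11 steps:
  step 1. node 0  ⊔preds=5  new=⊤  old=6  +wl: 
  step 2. node 1  ⊔preds=⊥  new=5  stable
  step 3. node 2  ⊔preds=⊤  new=⊤  old=7  +wl: 
  step 4. node 3  ⊔preds=⊤  new=⊤  old=6  +wl: 
  step 5. node 4  ⊔preds=⊥  new=2  stable
  step 6. node 5  ⊔preds=⊤  new=⊤  old=⊥  +wl: 0,2,4
  step 7. node 6  ⊔preds=⊤  new=⊤  old=5  +wl: 3
  step 8. node 0  ⊔preds=⊤  new=⊤  stable
  step 9. node 2  ⊔preds=⊤  new=⊤  stable
  step 10. node 4  ⊔preds=⊤  new=⊤  old=2  +wl: 
  step 11. node 3  ⊔preds=⊤  new=⊤  stable

Least fixpoint reached:
  node 0: ⊤
  node 1: 5
  node 2: ⊤
  node 3: ⊤
  node 4: ⊤
  node 5: ⊤
  node 6: ⊤

yes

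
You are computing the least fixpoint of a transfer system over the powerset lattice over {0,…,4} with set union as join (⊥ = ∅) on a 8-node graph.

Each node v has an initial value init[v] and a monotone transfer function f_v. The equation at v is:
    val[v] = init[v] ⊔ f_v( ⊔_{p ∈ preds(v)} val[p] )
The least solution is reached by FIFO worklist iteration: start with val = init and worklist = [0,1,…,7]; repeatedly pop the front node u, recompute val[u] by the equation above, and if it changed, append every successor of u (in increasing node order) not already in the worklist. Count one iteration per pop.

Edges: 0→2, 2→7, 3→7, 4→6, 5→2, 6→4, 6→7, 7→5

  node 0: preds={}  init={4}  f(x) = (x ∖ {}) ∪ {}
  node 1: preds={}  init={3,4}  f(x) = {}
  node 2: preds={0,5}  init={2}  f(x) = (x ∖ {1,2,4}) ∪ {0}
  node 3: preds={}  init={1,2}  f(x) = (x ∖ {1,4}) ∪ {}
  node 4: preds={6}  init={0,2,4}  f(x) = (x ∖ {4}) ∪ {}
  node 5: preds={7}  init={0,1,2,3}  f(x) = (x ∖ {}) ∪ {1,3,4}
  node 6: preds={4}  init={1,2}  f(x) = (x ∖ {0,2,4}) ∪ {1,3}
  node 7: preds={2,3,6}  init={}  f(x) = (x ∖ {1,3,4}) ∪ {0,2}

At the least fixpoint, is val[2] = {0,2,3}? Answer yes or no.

yes

Worklist (12 pops):
  #1 pop 0: in={} → {4} (no change)
  #2 pop 1: in={} → {3,4} (no change)
  #3 pop 2: in={0,1,2,3,4} → {0,2,3} (was {2}); enqueue []
  #4 pop 3: in={} → {1,2} (no change)
  #5 pop 4: in={1,2} → {0,1,2,4} (was {0,2,4}); enqueue []
  #6 pop 5: in={} → {0,1,2,3,4} (was {0,1,2,3}); enqueue [2]
  #7 pop 6: in={0,1,2,4} → {1,2,3} (was {1,2}); enqueue [4]
  #8 pop 7: in={0,1,2,3} → {0,2} (was {}); enqueue [5]
  #9 pop 2: in={0,1,2,3,4} → {0,2,3} (no change)
  #10 pop 4: in={1,2,3} → {0,1,2,3,4} (was {0,1,2,4}); enqueue [6]
  #11 pop 5: in={0,2} → {0,1,2,3,4} (no change)
  #12 pop 6: in={0,1,2,3,4} → {1,2,3} (no change)

Fixpoint:
  val[0] = {4}
  val[1] = {3,4}
  val[2] = {0,2,3}
  val[3] = {1,2}
  val[4] = {0,1,2,3,4}
  val[5] = {0,1,2,3,4}
  val[6] = {1,2,3}
  val[7] = {0,2}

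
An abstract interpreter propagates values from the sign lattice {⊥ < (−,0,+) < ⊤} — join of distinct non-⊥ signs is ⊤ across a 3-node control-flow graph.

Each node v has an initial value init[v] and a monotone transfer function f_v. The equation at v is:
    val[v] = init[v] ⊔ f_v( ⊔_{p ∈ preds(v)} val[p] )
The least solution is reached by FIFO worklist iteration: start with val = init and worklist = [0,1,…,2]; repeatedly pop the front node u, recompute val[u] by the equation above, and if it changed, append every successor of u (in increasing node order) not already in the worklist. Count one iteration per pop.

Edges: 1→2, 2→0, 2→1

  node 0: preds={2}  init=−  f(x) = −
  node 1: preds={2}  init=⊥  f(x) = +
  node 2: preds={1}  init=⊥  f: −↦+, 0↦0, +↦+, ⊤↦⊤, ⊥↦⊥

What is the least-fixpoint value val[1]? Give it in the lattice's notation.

Trace (5 dequeues):
  [1] u=0 | in ⊥ | out − | ==
  [2] u=1 | in ⊥ | out + | prev ⊥ | push {}
  [3] u=2 | in + | out + | prev ⊥ | push {0,1}
  [4] u=0 | in + | out − | ==
  [5] u=1 | in + | out + | ==

Converged values:
  [0] −
  [1] +
  [2] +

+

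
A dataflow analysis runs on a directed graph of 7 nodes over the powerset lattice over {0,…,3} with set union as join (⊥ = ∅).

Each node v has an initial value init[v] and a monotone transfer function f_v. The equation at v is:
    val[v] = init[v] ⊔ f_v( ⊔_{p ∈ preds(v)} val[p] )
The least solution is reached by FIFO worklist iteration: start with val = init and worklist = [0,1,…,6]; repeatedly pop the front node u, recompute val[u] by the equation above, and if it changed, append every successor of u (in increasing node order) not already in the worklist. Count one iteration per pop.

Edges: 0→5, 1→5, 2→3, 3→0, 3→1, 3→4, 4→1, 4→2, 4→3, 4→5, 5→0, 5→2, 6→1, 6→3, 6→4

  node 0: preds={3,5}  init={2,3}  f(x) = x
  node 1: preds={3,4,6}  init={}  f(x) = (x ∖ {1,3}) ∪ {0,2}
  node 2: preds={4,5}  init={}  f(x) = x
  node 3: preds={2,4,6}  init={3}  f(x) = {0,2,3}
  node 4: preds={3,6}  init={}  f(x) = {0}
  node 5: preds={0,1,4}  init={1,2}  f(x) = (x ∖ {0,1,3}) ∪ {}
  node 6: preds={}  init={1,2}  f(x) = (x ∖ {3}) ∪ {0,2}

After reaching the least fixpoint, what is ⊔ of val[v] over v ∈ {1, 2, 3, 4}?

{0,1,2,3}

Worklist (13 pops):
  #1 pop 0: in={1,2,3} → {1,2,3} (was {2,3}); enqueue []
  #2 pop 1: in={1,2,3} → {0,2} (was {}); enqueue []
  #3 pop 2: in={1,2} → {1,2} (was {}); enqueue []
  #4 pop 3: in={1,2} → {0,2,3} (was {3}); enqueue [0,1]
  #5 pop 4: in={0,1,2,3} → {0} (was {}); enqueue [2,3]
  #6 pop 5: in={0,1,2,3} → {1,2} (no change)
  #7 pop 6: in={} → {0,1,2} (was {1,2}); enqueue [4]
  #8 pop 0: in={0,1,2,3} → {0,1,2,3} (was {1,2,3}); enqueue [5]
  #9 pop 1: in={0,1,2,3} → {0,2} (no change)
  #10 pop 2: in={0,1,2} → {0,1,2} (was {1,2}); enqueue []
  #11 pop 3: in={0,1,2} → {0,2,3} (no change)
  #12 pop 4: in={0,1,2,3} → {0} (no change)
  #13 pop 5: in={0,1,2,3} → {1,2} (no change)

Fixpoint:
  val[0] = {0,1,2,3}
  val[1] = {0,2}
  val[2] = {0,1,2}
  val[3] = {0,2,3}
  val[4] = {0}
  val[5] = {1,2}
  val[6] = {0,1,2}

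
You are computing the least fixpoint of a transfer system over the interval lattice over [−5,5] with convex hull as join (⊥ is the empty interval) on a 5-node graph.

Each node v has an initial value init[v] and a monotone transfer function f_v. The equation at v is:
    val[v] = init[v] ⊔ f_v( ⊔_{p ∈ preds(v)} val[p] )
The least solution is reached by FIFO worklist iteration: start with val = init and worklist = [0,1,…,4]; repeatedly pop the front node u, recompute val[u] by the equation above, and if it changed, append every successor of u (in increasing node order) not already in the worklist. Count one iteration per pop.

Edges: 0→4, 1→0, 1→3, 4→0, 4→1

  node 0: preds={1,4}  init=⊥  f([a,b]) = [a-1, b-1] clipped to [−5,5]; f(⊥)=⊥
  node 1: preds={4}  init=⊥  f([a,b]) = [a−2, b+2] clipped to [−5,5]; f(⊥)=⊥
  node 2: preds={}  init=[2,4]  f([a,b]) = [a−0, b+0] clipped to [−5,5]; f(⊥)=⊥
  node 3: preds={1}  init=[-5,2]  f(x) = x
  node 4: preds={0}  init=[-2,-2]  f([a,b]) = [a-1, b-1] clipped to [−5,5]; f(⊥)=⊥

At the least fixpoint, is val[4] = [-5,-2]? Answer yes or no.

Worklist (11 pops):
  #1 pop 0: in=[-2,-2] → [-3,-3] (was ⊥); enqueue []
  #2 pop 1: in=[-2,-2] → [-4,0] (was ⊥); enqueue [0]
  #3 pop 2: in=⊥ → [2,4] (no change)
  #4 pop 3: in=[-4,0] → [-5,2] (no change)
  #5 pop 4: in=[-3,-3] → [-4,-2] (was [-2,-2]); enqueue [1]
  #6 pop 0: in=[-4,0] → [-5,-1] (was [-3,-3]); enqueue [4]
  #7 pop 1: in=[-4,-2] → [-5,0] (was [-4,0]); enqueue [0,3]
  #8 pop 4: in=[-5,-1] → [-5,-2] (was [-4,-2]); enqueue [1]
  #9 pop 0: in=[-5,0] → [-5,-1] (no change)
  #10 pop 3: in=[-5,0] → [-5,2] (no change)
  #11 pop 1: in=[-5,-2] → [-5,0] (no change)

Fixpoint:
  val[0] = [-5,-1]
  val[1] = [-5,0]
  val[2] = [2,4]
  val[3] = [-5,2]
  val[4] = [-5,-2]

yes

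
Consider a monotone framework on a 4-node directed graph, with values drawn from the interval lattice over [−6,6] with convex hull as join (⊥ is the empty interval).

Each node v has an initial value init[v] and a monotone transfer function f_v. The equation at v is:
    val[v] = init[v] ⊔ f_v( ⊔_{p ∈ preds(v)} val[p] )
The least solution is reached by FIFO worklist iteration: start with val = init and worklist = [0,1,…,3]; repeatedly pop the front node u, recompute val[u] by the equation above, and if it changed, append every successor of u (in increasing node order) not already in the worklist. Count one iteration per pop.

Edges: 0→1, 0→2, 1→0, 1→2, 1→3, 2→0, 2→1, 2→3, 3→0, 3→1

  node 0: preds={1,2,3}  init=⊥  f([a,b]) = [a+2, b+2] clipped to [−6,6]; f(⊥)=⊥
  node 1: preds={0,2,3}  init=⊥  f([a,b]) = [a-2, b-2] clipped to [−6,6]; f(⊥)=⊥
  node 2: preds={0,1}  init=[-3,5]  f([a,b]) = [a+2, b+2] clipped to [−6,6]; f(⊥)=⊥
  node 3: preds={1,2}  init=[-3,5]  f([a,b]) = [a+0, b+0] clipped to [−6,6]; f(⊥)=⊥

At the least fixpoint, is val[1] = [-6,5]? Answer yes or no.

no

Trace (12 dequeues):
  [1] u=0 | in [-3,5] | out [-1,6] | prev ⊥ | push {}
  [2] u=1 | in [-3,6] | out [-5,4] | prev ⊥ | push {0}
  [3] u=2 | in [-5,6] | out [-3,6] | prev [-3,5] | push {1}
  [4] u=3 | in [-5,6] | out [-5,6] | prev [-3,5] | push {}
  [5] u=0 | in [-5,6] | out [-3,6] | prev [-1,6] | push {2}
  [6] u=1 | in [-5,6] | out [-6,4] | prev [-5,4] | push {0,3}
  [7] u=2 | in [-6,6] | out [-4,6] | prev [-3,6] | push {1}
  [8] u=0 | in [-6,6] | out [-4,6] | prev [-3,6] | push {2}
  [9] u=3 | in [-6,6] | out [-6,6] | prev [-5,6] | push {0}
  [10] u=1 | in [-6,6] | out [-6,4] | ==
  [11] u=2 | in [-6,6] | out [-4,6] | ==
  [12] u=0 | in [-6,6] | out [-4,6] | ==

Converged values:
  [0] [-4,6]
  [1] [-6,4]
  [2] [-4,6]
  [3] [-6,6]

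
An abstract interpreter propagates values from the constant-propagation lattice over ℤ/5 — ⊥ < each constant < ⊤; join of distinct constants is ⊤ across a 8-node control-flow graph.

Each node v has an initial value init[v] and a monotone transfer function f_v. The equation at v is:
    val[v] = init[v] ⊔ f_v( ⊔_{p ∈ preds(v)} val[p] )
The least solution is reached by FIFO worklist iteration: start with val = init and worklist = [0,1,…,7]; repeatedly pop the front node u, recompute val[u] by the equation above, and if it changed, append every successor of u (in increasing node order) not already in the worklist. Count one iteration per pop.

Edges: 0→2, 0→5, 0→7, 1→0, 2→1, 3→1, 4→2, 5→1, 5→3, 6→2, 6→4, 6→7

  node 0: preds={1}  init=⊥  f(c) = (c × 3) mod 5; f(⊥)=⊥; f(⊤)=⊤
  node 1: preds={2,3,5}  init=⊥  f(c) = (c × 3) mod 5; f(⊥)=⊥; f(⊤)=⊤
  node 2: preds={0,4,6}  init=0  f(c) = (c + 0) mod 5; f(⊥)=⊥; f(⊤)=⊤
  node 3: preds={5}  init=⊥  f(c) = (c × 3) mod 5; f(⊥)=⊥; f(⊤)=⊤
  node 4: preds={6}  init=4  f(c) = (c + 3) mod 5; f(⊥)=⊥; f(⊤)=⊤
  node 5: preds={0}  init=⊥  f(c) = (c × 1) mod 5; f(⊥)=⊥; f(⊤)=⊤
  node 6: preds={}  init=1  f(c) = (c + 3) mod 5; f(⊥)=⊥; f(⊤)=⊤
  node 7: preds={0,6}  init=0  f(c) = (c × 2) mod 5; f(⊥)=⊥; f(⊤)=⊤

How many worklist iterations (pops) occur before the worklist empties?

22

Iteration log — 22 steps:
  step 1. node 0  ⊔preds=⊥  new=⊥  stable
  step 2. node 1  ⊔preds=0  new=0  old=⊥  +wl: 0
  step 3. node 2  ⊔preds=⊤  new=⊤  old=0  +wl: 1
  step 4. node 3  ⊔preds=⊥  new=⊥  stable
  step 5. node 4  ⊔preds=1  new=4  stable
  step 6. node 5  ⊔preds=⊥  new=⊥  stable
  step 7. node 6  ⊔preds=⊥  new=1  stable
  step 8. node 7  ⊔preds=1  new=⊤  old=0  +wl: 
  step 9. node 0  ⊔preds=0  new=0  old=⊥  +wl: 2,5,7
  step 10. node 1  ⊔preds=⊤  new=⊤  old=0  +wl: 0
  step 11. node 2  ⊔preds=⊤  new=⊤  stable
  step 12. node 5  ⊔preds=0  new=0  old=⊥  +wl: 1,3
  step 13. node 7  ⊔preds=⊤  new=⊤  stable
  step 14. node 0  ⊔preds=⊤  new=⊤  old=0  +wl: 2,5,7
  step 15. node 1  ⊔preds=⊤  new=⊤  stable
  step 16. node 3  ⊔preds=0  new=0  old=⊥  +wl: 1
  step 17. node 2  ⊔preds=⊤  new=⊤  stable
  step 18. node 5  ⊔preds=⊤  new=⊤  old=0  +wl: 3
  step 19. node 7  ⊔preds=⊤  new=⊤  stable
  step 20. node 1  ⊔preds=⊤  new=⊤  stable
  step 21. node 3  ⊔preds=⊤  new=⊤  old=0  +wl: 1
  step 22. node 1  ⊔preds=⊤  new=⊤  stable

Least fixpoint reached:
  node 0: ⊤
  node 1: ⊤
  node 2: ⊤
  node 3: ⊤
  node 4: 4
  node 5: ⊤
  node 6: 1
  node 7: ⊤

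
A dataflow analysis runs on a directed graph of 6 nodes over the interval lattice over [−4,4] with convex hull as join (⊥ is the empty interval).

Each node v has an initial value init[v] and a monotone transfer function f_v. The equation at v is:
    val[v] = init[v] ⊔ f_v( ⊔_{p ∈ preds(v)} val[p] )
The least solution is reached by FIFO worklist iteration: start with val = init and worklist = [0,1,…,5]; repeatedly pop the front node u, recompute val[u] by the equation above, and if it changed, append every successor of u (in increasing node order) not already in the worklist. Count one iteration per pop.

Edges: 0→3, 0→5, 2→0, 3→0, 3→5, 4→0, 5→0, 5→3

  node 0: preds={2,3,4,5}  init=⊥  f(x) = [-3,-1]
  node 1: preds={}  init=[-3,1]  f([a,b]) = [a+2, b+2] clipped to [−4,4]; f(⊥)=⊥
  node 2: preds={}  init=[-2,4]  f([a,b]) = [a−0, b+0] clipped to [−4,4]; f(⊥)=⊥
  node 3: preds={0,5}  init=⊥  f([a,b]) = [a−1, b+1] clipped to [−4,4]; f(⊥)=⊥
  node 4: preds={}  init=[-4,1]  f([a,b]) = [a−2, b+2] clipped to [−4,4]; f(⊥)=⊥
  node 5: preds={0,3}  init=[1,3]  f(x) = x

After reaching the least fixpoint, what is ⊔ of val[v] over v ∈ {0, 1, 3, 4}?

Iteration log — 8 steps:
  step 1. node 0  ⊔preds=[-4,4]  new=[-3,-1]  old=⊥  +wl: 
  step 2. node 1  ⊔preds=⊥  new=[-3,1]  stable
  step 3. node 2  ⊔preds=⊥  new=[-2,4]  stable
  step 4. node 3  ⊔preds=[-3,3]  new=[-4,4]  old=⊥  +wl: 0
  step 5. node 4  ⊔preds=⊥  new=[-4,1]  stable
  step 6. node 5  ⊔preds=[-4,4]  new=[-4,4]  old=[1,3]  +wl: 3
  step 7. node 0  ⊔preds=[-4,4]  new=[-3,-1]  stable
  step 8. node 3  ⊔preds=[-4,4]  new=[-4,4]  stable

Least fixpoint reached:
  node 0: [-3,-1]
  node 1: [-3,1]
  node 2: [-2,4]
  node 3: [-4,4]
  node 4: [-4,1]
  node 5: [-4,4]

[-4,4]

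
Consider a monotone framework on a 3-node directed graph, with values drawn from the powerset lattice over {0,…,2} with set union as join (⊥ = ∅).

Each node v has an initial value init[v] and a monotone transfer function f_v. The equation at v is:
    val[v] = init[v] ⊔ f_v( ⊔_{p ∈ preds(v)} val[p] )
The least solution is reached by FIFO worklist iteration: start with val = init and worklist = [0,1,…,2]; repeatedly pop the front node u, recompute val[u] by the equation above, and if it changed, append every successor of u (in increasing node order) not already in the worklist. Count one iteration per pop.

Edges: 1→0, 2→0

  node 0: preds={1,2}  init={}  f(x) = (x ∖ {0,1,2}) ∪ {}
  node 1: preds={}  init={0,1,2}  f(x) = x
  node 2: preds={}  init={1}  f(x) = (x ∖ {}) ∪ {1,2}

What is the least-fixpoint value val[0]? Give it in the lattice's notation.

{}

Iteration log — 4 steps:
  step 1. node 0  ⊔preds={0,1,2}  new={}  stable
  step 2. node 1  ⊔preds={}  new={0,1,2}  stable
  step 3. node 2  ⊔preds={}  new={1,2}  old={1}  +wl: 0
  step 4. node 0  ⊔preds={0,1,2}  new={}  stable

Least fixpoint reached:
  node 0: {}
  node 1: {0,1,2}
  node 2: {1,2}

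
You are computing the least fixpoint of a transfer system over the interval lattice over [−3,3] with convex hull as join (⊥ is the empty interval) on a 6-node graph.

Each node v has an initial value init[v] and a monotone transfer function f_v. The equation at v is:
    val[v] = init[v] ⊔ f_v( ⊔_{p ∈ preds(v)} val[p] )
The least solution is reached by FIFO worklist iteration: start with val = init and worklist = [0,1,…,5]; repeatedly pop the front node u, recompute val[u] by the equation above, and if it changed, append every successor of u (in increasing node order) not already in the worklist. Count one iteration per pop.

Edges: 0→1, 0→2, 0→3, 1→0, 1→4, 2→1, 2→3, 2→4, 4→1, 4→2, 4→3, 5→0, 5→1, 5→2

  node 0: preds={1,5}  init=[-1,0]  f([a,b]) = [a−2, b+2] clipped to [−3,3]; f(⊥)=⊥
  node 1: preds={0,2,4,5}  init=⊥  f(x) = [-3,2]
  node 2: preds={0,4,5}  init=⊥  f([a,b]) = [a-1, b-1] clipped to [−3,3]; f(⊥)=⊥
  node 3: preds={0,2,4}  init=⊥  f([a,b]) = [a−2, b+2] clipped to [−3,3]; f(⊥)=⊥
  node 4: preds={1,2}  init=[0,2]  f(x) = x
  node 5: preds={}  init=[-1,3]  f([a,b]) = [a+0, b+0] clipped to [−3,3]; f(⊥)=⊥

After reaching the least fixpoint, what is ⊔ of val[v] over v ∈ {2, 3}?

[-3,3]

Worklist (10 pops):
  #1 pop 0: in=[-1,3] → [-3,3] (was [-1,0]); enqueue []
  #2 pop 1: in=[-3,3] → [-3,2] (was ⊥); enqueue [0]
  #3 pop 2: in=[-3,3] → [-3,2] (was ⊥); enqueue [1]
  #4 pop 3: in=[-3,3] → [-3,3] (was ⊥); enqueue []
  #5 pop 4: in=[-3,2] → [-3,2] (was [0,2]); enqueue [2,3]
  #6 pop 5: in=⊥ → [-1,3] (no change)
  #7 pop 0: in=[-3,3] → [-3,3] (no change)
  #8 pop 1: in=[-3,3] → [-3,2] (no change)
  #9 pop 2: in=[-3,3] → [-3,2] (no change)
  #10 pop 3: in=[-3,3] → [-3,3] (no change)

Fixpoint:
  val[0] = [-3,3]
  val[1] = [-3,2]
  val[2] = [-3,2]
  val[3] = [-3,3]
  val[4] = [-3,2]
  val[5] = [-1,3]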